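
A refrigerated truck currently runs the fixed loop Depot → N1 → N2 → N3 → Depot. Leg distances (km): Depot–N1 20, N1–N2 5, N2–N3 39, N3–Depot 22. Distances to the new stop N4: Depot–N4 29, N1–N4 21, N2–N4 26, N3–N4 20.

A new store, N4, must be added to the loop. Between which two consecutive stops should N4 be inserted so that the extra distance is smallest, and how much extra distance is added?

Insertion cost between consecutive stops i–j is d(i,N4) + d(N4,j) − d(i,j):
  between Depot and N1: 29 + 21 − 20 = 30
  between N1 and N2: 21 + 26 − 5 = 42
  between N2 and N3: 26 + 20 − 39 = 7
  between N3 and Depot: 20 + 29 − 22 = 27
Cheapest insertion is between N2 and N3, adding 7.
New total = 86 + 7 = 93.

Adding 7 km by placing N4 on the N2–N3 leg.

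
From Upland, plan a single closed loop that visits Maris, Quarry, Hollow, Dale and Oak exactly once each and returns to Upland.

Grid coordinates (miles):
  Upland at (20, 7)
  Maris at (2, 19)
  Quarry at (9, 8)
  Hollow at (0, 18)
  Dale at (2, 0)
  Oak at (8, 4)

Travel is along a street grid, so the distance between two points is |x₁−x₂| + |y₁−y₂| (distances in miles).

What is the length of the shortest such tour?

With 5 stops there are 5!/2 = 60 distinct round trips (a route and its reverse cost the same).
Upland-Maris-Quarry-Hollow-Dale-Oak-Upland: 30+18+19+20+10+15 = 112
Upland-Maris-Quarry-Hollow-Oak-Dale-Upland: 30+18+19+22+10+25 = 124
Upland-Maris-Quarry-Dale-Hollow-Oak-Upland: 30+18+15+20+22+15 = 120
Upland-Maris-Quarry-Dale-Oak-Hollow-Upland: 30+18+15+10+22+31 = 126
Upland-Maris-Quarry-Oak-Hollow-Dale-Upland: 30+18+5+22+20+25 = 120
Upland-Maris-Quarry-Oak-Dale-Hollow-Upland: 30+18+5+10+20+31 = 114
Upland-Maris-Hollow-Quarry-Dale-Oak-Upland: 30+3+19+15+10+15 = 92
Upland-Maris-Hollow-Quarry-Oak-Dale-Upland: 30+3+19+5+10+25 = 92
Upland-Maris-Hollow-Dale-Quarry-Oak-Upland: 30+3+20+15+5+15 = 88
Upland-Maris-Hollow-Dale-Oak-Quarry-Upland: 30+3+20+10+5+12 = 80
Upland-Maris-Hollow-Oak-Quarry-Dale-Upland: 30+3+22+5+15+25 = 100
Upland-Maris-Hollow-Oak-Dale-Quarry-Upland: 30+3+22+10+15+12 = 92
Upland-Maris-Dale-Quarry-Hollow-Oak-Upland: 30+19+15+19+22+15 = 120
Upland-Maris-Dale-Quarry-Oak-Hollow-Upland: 30+19+15+5+22+31 = 122
… (46 more)
Upland-Quarry-Maris-Hollow-Dale-Oak-Upland: 12+18+3+20+10+15 = 78  ← best
The minimum is 78.
One optimal route: Upland → Quarry → Maris → Hollow → Dale → Oak → Upland (or its reverse).

Minimum total distance: 78 miles.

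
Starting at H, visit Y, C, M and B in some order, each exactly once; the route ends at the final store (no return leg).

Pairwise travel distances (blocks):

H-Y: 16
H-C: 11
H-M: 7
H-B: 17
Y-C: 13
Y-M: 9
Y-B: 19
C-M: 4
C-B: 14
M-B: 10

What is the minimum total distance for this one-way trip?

There are 4! = 24 possible orderings.
H→Y→C→M→B: 16+13+4+10 = 43
H→Y→C→B→M: 16+13+14+10 = 53
H→Y→M→C→B: 16+9+4+14 = 43
H→Y→M→B→C: 16+9+10+14 = 49
H→Y→B→C→M: 16+19+14+4 = 53
H→Y→B→M→C: 16+19+10+4 = 49
H→C→Y→M→B: 11+13+9+10 = 43
H→C→Y→B→M: 11+13+19+10 = 53
H→C→M→Y→B: 11+4+9+19 = 43
H→C→M→B→Y: 11+4+10+19 = 44
H→C→B→Y→M: 11+14+19+9 = 53
H→C→B→M→Y: 11+14+10+9 = 44
H→M→Y→C→B: 7+9+13+14 = 43
H→M→Y→B→C: 7+9+19+14 = 49
… (10 more)
The minimum is 43.
One shortest path: H → Y → C → M → B.

Shortest open route: 43 blocks.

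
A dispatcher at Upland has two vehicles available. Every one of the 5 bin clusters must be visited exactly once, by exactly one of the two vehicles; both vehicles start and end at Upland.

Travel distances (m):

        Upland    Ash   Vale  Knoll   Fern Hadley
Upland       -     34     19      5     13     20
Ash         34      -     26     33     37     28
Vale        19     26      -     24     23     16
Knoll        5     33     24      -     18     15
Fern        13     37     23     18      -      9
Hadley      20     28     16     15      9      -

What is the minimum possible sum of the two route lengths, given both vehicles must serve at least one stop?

Try each way of splitting the stops between the two vehicles (each non-empty) and, for each split, find the best tour for each vehicle:
  {Ash} + {Vale, Knoll, Fern, Hadley}: 68 + 67 = 135
  {Vale} + {Ash, Knoll, Fern, Hadley}: 38 + 88 = 126
  {Ash, Vale} + {Knoll, Fern, Hadley}: 79 + 42 = 121
  {Knoll} + {Ash, Vale, Fern, Hadley}: 10 + 95 = 105
  {Ash, Knoll} + {Vale, Fern, Hadley}: 72 + 57 = 129
  {Vale, Knoll} + {Ash, Fern, Hadley}: 48 + 84 = 132
  … (15 splits in total)
Best: vehicle 1 Upland → Knoll → Upland = 10; vehicle 2 Upland → Vale → Ash → Hadley → Fern → Upland = 95; combined 105.

105 m — the smallest possible combined total.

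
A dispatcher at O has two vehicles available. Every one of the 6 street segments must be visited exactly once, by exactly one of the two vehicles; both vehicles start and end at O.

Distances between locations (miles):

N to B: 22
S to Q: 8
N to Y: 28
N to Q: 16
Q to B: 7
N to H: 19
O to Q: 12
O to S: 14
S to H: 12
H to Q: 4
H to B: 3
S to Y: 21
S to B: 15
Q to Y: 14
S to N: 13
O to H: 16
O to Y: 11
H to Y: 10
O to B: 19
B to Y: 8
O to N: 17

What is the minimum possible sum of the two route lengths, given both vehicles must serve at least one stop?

There are 2^5 − 1 = 31 ways to divide the 6 stops into two non-empty groups. For each, the best each vehicle can do is its own shortest tour through its group:
  {S} + {N, H, Q, B, Y}: 28 + 59 = 87
  {N} + {S, H, Q, B, Y}: 34 + 48 = 82
  {S, N} + {H, Q, B, Y}: 44 + 38 = 82
  {H} + {S, N, Q, B, Y}: 32 + 64 = 96
  {S, H} + {N, Q, B, Y}: 42 + 59 = 101
  {N, H} + {S, Q, B, Y}: 52 + 48 = 100
  … (31 splits in total)
Best: vehicle 1 O → N → O = 34; vehicle 2 O → S → Q → H → B → Y → O = 48; combined 82.

82 miles — the smallest possible combined total.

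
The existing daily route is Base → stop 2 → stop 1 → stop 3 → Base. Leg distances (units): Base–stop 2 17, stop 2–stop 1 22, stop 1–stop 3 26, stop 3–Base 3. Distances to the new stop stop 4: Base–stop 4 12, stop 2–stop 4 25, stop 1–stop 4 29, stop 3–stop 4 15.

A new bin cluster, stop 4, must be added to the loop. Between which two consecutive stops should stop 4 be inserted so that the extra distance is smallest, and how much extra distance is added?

Insertion cost between consecutive stops i–j is d(i,stop 4) + d(stop 4,j) − d(i,j):
  between Base and stop 2: 12 + 25 − 17 = 20
  between stop 2 and stop 1: 25 + 29 − 22 = 32
  between stop 1 and stop 3: 29 + 15 − 26 = 18
  between stop 3 and Base: 15 + 12 − 3 = 24
Cheapest insertion is between stop 1 and stop 3, adding 18.
New total = 68 + 18 = 86.

Adding 18 by placing stop 4 on the stop 1–stop 3 leg.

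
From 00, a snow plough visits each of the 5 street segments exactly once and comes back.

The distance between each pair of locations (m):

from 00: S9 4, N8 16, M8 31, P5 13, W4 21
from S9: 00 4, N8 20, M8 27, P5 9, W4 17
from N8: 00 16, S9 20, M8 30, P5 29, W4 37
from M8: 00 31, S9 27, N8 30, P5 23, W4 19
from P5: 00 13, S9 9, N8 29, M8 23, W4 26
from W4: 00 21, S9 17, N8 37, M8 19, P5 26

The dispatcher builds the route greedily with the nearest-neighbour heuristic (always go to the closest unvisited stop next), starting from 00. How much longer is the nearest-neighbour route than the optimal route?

The nearest-neighbour route is 4 m longer than optimal.

From 00: S9=4, P5=13, N8=16, W4=21, M8=31 → choose S9 (4).
From S9: P5=9, W4=17, N8=20, M8=27 → choose P5 (9).
From P5: M8=23, W4=26, N8=29 → choose M8 (23).
From M8: W4=19, N8=30 → choose W4 (19).
From W4: N8=37 → choose N8 (37).
NN route 00 → S9 → P5 → M8 → W4 → N8 → 00 costs 108.
Optimal: 00 → S9 → P5 → W4 → M8 → N8 → 00 costs 104 (by enumerating all 60 distinct tours).
Excess = 108 − 104 = 4.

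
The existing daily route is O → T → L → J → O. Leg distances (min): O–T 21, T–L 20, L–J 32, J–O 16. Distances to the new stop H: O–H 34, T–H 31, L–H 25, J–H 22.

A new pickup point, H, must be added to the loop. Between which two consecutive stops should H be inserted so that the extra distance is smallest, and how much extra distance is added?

Minimum extra distance: 15 min, inserting H between L and J.

Insertion cost between consecutive stops i–j is d(i,H) + d(H,j) − d(i,j):
  between O and T: 34 + 31 − 21 = 44
  between T and L: 31 + 25 − 20 = 36
  between L and J: 25 + 22 − 32 = 15
  between J and O: 22 + 34 − 16 = 40
Cheapest insertion is between L and J, adding 15.
New total = 89 + 15 = 104.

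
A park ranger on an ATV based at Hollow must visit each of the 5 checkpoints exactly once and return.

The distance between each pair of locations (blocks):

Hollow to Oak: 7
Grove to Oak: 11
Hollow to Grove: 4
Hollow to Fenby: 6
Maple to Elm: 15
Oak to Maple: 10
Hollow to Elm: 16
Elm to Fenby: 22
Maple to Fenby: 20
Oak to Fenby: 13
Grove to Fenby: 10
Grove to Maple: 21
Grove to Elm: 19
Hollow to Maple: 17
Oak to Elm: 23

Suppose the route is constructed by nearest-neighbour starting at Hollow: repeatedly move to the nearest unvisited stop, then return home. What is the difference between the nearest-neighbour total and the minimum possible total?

From Hollow: Grove=4, Fenby=6, Oak=7, Elm=16, Maple=17 → choose Grove (4).
From Grove: Fenby=10, Oak=11, Elm=19, Maple=21 → choose Fenby (10).
From Fenby: Oak=13, Maple=20, Elm=22 → choose Oak (13).
From Oak: Maple=10, Elm=23 → choose Maple (10).
From Maple: Elm=15 → choose Elm (15).
NN route Hollow → Grove → Fenby → Oak → Maple → Elm → Hollow costs 68.
Optimal: Hollow → Grove → Elm → Maple → Oak → Fenby → Hollow costs 67 (by enumerating all 60 distinct tours).
Excess = 68 − 67 = 1.

Excess over optimum: 1 blocks.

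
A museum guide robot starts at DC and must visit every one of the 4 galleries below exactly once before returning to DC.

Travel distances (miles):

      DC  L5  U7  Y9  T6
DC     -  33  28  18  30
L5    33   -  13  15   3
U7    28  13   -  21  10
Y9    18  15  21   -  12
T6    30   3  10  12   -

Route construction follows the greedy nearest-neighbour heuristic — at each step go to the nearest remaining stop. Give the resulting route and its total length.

Total distance 74 miles via the nearest-neighbour route DC → Y9 → T6 → L5 → U7 → DC.

DC → [Y9:18 / U7:28 / T6:30 / L5:33] → Y9 (18)
Y9 → [T6:12 / L5:15 / U7:21] → T6 (12)
T6 → [L5:3 / U7:10] → L5 (3)
L5 → [U7:13] → U7 (13)
Return U7→DC: 28.
Total = 18 + 12 + 3 + 13 + 28 = 74.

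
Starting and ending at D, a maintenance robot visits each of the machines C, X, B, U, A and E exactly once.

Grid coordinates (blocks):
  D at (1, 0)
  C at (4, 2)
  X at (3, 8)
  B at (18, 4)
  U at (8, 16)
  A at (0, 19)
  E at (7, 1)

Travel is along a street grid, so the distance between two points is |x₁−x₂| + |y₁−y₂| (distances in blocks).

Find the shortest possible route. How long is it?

There are 360 distinct closed tours to check (reversals are equivalent).
D - C - X - B - U - A - E - D: 5+7+19+22+11+25+7 = 96
D - C - X - B - U - E - A - D: 5+7+19+22+16+25+20 = 114
D - C - X - B - A - U - E - D: 5+7+19+33+11+16+7 = 98
D - C - X - B - A - E - U - D: 5+7+19+33+25+16+23 = 128
D - C - X - B - E - U - A - D: 5+7+19+14+16+11+20 = 92
D - C - X - B - E - A - U - D: 5+7+19+14+25+11+23 = 104
D - C - X - U - B - A - E - D: 5+7+13+22+33+25+7 = 112
D - C - X - U - B - E - A - D: 5+7+13+22+14+25+20 = 106
… (352 more)
D - C - X - A - U - B - E - D: 5+7+14+11+22+14+7 = 80  ← best
The minimum is 80.
One optimal route: D → C → X → A → U → B → E → D (or its reverse).

Minimum total distance: 80 blocks.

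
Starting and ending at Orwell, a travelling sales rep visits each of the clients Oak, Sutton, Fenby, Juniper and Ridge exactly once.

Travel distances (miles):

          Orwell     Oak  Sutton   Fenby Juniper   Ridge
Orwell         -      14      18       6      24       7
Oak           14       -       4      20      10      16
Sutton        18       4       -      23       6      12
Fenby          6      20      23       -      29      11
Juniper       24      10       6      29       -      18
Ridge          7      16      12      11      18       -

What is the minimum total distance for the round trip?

There are 60 distinct closed tours to check (reversals are equivalent).
Orwell→Oak→Sutton→Fenby→Juniper→Ridge→Orwell: 14+4+23+29+18+7 = 95
Orwell→Oak→Sutton→Fenby→Ridge→Juniper→Orwell: 14+4+23+11+18+24 = 94
Orwell→Oak→Sutton→Juniper→Fenby→Ridge→Orwell: 14+4+6+29+11+7 = 71
Orwell→Oak→Sutton→Juniper→Ridge→Fenby→Orwell: 14+4+6+18+11+6 = 59
Orwell→Oak→Sutton→Ridge→Fenby→Juniper→Orwell: 14+4+12+11+29+24 = 94
Orwell→Oak→Sutton→Ridge→Juniper→Fenby→Orwell: 14+4+12+18+29+6 = 83
Orwell→Oak→Fenby→Sutton→Juniper→Ridge→Orwell: 14+20+23+6+18+7 = 88
Orwell→Oak→Fenby→Sutton→Ridge→Juniper→Orwell: 14+20+23+12+18+24 = 111
Orwell→Oak→Fenby→Juniper→Sutton→Ridge→Orwell: 14+20+29+6+12+7 = 88
Orwell→Oak→Fenby→Juniper→Ridge→Sutton→Orwell: 14+20+29+18+12+18 = 111
Orwell→Oak→Fenby→Ridge→Sutton→Juniper→Orwell: 14+20+11+12+6+24 = 87
Orwell→Oak→Fenby→Ridge→Juniper→Sutton→Orwell: 14+20+11+18+6+18 = 87
Orwell→Oak→Juniper→Sutton→Fenby→Ridge→Orwell: 14+10+6+23+11+7 = 71
Orwell→Oak→Juniper→Sutton→Ridge→Fenby→Orwell: 14+10+6+12+11+6 = 59
… (46 more)
The minimum is 59.
One optimal route: Orwell → Oak → Sutton → Juniper → Ridge → Fenby → Orwell (or its reverse).

Minimum total distance: 59 miles.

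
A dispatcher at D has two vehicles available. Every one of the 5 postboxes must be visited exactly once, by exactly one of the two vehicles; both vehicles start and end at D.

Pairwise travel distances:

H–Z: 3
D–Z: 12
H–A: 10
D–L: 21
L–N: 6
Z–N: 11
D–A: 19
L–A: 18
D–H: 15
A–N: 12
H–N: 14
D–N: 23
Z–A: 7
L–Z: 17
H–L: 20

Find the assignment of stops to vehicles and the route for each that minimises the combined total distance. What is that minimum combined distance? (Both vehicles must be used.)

Minimum combined distance: 88.

Check every non-empty split of the stops between the two vehicles; for each half take its own optimal tour:
  {H} + {L, Z, A, N}: 30 + 58 = 88
  {L} + {H, Z, A, N}: 42 + 60 = 102
  {H, L} + {Z, A, N}: 56 + 54 = 110
  {Z} + {H, L, A, N}: 24 + 64 = 88
  {H, Z} + {L, A, N}: 30 + 58 = 88
  {L, Z} + {H, A, N}: 50 + 60 = 110
  … (15 splits in total)
Best: vehicle 1 D → H → D = 30; vehicle 2 D → L → N → A → Z → D = 58; combined 88.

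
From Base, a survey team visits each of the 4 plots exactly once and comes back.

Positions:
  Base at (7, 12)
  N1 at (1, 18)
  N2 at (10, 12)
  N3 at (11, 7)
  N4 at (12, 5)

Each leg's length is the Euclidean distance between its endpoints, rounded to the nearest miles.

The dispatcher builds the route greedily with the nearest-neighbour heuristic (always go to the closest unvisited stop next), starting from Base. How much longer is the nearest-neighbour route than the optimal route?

Excess over optimum: 1 miles.

From Base: N2=3, N3=6, N1=8, N4=9 → choose N2 (3).
From N2: N3=5, N4=7, N1=11 → choose N3 (5).
From N3: N4=2, N1=15 → choose N4 (2).
From N4: N1=17 → choose N1 (17).
NN route Base → N2 → N3 → N4 → N1 → Base costs 35.
Optimal: Base → N1 → N2 → N4 → N3 → Base costs 34 (by enumerating all 12 distinct tours).
Excess = 35 − 34 = 1.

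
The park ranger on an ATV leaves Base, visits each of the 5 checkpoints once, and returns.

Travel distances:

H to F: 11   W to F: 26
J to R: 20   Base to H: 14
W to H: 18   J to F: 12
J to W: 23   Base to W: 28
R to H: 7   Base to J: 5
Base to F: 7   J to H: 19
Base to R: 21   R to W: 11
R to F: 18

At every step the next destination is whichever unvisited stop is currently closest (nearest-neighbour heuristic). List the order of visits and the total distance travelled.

Nearest-neighbour total = 74; route Base → J → F → H → R → W → Base.

Base → [J:5 / F:7 / H:14 / R:21 / W:28] → J (5)
J → [F:12 / H:19 / R:20 / W:23] → F (12)
F → [H:11 / R:18 / W:26] → H (11)
H → [R:7 / W:18] → R (7)
R → [W:11] → W (11)
Return W→Base: 28.
Total = 5 + 12 + 11 + 7 + 11 + 28 = 74.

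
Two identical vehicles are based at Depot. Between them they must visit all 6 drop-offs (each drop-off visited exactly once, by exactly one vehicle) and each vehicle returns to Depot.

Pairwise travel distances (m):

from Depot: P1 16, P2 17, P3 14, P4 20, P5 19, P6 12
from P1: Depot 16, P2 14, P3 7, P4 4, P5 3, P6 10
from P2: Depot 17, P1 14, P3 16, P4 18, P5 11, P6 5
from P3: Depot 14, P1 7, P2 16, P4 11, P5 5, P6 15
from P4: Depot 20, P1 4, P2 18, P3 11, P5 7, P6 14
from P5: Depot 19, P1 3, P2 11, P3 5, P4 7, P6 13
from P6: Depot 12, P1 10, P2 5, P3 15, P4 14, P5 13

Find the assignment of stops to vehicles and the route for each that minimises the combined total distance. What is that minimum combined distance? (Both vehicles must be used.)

Try each way of splitting the stops between the two vehicles (each non-empty) and, for each split, find the best tour for each vehicle:
  {P1} + {P2, P3, P4, P5, P6}: 32 + 60 = 92
  {P2} + {P1, P3, P4, P5, P6}: 34 + 52 = 86
  {P1, P2} + {P3, P4, P5, P6}: 47 + 52 = 99
  {P3} + {P1, P2, P4, P5, P6}: 28 + 55 = 83
  {P1, P3} + {P2, P4, P5, P6}: 37 + 55 = 92
  {P2, P3} + {P1, P4, P5, P6}: 47 + 52 = 99
  … (31 splits in total)
  {P1, P3, P4, P5} + {P2, P6}: 46 + 34 = 80  ← best
Best: vehicle 1 Depot → P1 → P4 → P5 → P3 → Depot = 46; vehicle 2 Depot → P2 → P6 → Depot = 34; combined 80.

Minimum combined distance: 80 m.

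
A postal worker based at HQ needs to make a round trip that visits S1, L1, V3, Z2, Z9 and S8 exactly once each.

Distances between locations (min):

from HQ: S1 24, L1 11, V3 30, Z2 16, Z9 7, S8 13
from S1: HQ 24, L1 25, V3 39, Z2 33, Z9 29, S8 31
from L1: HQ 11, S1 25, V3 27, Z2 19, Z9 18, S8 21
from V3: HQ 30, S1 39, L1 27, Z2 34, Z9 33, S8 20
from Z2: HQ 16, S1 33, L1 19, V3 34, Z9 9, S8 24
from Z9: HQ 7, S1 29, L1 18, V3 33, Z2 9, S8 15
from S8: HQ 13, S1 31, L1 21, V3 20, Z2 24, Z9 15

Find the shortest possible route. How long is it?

132 min — the shortest possible round trip.

There are 360 distinct closed tours to check (reversals are equivalent).
HQ → S1 → L1 → V3 → Z2 → Z9 → S8 → HQ: 24+25+27+34+9+15+13 = 147
HQ → S1 → L1 → V3 → Z2 → S8 → Z9 → HQ: 24+25+27+34+24+15+7 = 156
HQ → S1 → L1 → V3 → Z9 → Z2 → S8 → HQ: 24+25+27+33+9+24+13 = 155
HQ → S1 → L1 → V3 → Z9 → S8 → Z2 → HQ: 24+25+27+33+15+24+16 = 164
HQ → S1 → L1 → V3 → S8 → Z2 → Z9 → HQ: 24+25+27+20+24+9+7 = 136
HQ → S1 → L1 → V3 → S8 → Z9 → Z2 → HQ: 24+25+27+20+15+9+16 = 136
HQ → S1 → L1 → Z2 → V3 → Z9 → S8 → HQ: 24+25+19+34+33+15+13 = 163
HQ → S1 → L1 → Z2 → V3 → S8 → Z9 → HQ: 24+25+19+34+20+15+7 = 144
… (352 more)
HQ → Z9 → Z2 → L1 → S1 → V3 → S8 → HQ: 7+9+19+25+39+20+13 = 132  ← best
The minimum is 132.
One optimal route: HQ → Z9 → Z2 → L1 → S1 → V3 → S8 → HQ (or its reverse).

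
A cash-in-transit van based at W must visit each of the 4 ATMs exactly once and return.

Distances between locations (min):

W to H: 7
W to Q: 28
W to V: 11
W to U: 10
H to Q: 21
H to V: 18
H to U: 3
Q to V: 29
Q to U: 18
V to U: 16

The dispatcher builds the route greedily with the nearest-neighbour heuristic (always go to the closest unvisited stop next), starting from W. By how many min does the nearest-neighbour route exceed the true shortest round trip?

W: H=7, U=10, V=11, Q=28 ⇒ H
H: U=3, V=18, Q=21 ⇒ U
U: V=16, Q=18 ⇒ V
V: Q=29 ⇒ Q
NN route W → H → U → V → Q → W costs 83.
Optimal: W → H → U → Q → V → W costs 68 (by enumerating all 12 distinct tours).
Excess = 83 − 68 = 15.

15 min longer than the optimal tour.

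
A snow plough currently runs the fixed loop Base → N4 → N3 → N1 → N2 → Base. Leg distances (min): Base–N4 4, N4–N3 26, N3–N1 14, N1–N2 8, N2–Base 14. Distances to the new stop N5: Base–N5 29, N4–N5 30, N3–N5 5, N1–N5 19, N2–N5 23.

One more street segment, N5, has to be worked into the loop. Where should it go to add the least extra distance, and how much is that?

Minimum extra distance: 9 min, inserting N5 between N4 and N3.

Insertion cost between consecutive stops i–j is d(i,N5) + d(N5,j) − d(i,j):
  between Base and N4: 29 + 30 − 4 = 55
  between N4 and N3: 30 + 5 − 26 = 9
  between N3 and N1: 5 + 19 − 14 = 10
  between N1 and N2: 19 + 23 − 8 = 34
  between N2 and Base: 23 + 29 − 14 = 38
Cheapest insertion is between N4 and N3, adding 9.
New total = 66 + 9 = 75.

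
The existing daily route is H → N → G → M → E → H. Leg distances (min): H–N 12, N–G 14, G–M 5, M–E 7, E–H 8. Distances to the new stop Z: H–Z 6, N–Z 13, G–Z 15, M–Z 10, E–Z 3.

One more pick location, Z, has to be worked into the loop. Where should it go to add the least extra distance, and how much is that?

+1 min — insert Z between E and H.

Insertion cost between consecutive stops i–j is d(i,Z) + d(Z,j) − d(i,j):
  between H and N: 6 + 13 − 12 = 7
  between N and G: 13 + 15 − 14 = 14
  between G and M: 15 + 10 − 5 = 20
  between M and E: 10 + 3 − 7 = 6
  between E and H: 3 + 6 − 8 = 1
Cheapest insertion is between E and H, adding 1.
New total = 46 + 1 = 47.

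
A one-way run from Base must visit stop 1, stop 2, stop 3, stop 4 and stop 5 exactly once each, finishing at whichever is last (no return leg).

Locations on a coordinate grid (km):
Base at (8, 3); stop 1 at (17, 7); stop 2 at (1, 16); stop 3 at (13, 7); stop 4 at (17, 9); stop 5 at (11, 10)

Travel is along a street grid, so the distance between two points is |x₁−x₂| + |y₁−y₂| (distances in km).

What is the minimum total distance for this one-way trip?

There are 5! = 120 possible orderings.
Base - stop 1 - stop 2 - stop 3 - stop 4 - stop 5: 13+25+21+6+7 = 72
Base - stop 1 - stop 2 - stop 3 - stop 5 - stop 4: 13+25+21+5+7 = 71
Base - stop 1 - stop 2 - stop 4 - stop 3 - stop 5: 13+25+23+6+5 = 72
Base - stop 1 - stop 2 - stop 4 - stop 5 - stop 3: 13+25+23+7+5 = 73
Base - stop 1 - stop 2 - stop 5 - stop 3 - stop 4: 13+25+16+5+6 = 65
Base - stop 1 - stop 2 - stop 5 - stop 4 - stop 3: 13+25+16+7+6 = 67
Base - stop 1 - stop 3 - stop 2 - stop 4 - stop 5: 13+4+21+23+7 = 68
Base - stop 1 - stop 3 - stop 2 - stop 5 - stop 4: 13+4+21+16+7 = 61
Base - stop 1 - stop 3 - stop 4 - stop 2 - stop 5: 13+4+6+23+16 = 62
Base - stop 1 - stop 3 - stop 4 - stop 5 - stop 2: 13+4+6+7+16 = 46
Base - stop 1 - stop 3 - stop 5 - stop 2 - stop 4: 13+4+5+16+23 = 61
Base - stop 1 - stop 3 - stop 5 - stop 4 - stop 2: 13+4+5+7+23 = 52
Base - stop 1 - stop 4 - stop 2 - stop 3 - stop 5: 13+2+23+21+5 = 64
Base - stop 1 - stop 4 - stop 2 - stop 5 - stop 3: 13+2+23+16+5 = 59
… (106 more)
Base - stop 3 - stop 1 - stop 4 - stop 5 - stop 2: 9+4+2+7+16 = 38  ← best
The minimum is 38.
One shortest path: Base → stop 3 → stop 1 → stop 4 → stop 5 → stop 2.

38 km — the minimum one-way total.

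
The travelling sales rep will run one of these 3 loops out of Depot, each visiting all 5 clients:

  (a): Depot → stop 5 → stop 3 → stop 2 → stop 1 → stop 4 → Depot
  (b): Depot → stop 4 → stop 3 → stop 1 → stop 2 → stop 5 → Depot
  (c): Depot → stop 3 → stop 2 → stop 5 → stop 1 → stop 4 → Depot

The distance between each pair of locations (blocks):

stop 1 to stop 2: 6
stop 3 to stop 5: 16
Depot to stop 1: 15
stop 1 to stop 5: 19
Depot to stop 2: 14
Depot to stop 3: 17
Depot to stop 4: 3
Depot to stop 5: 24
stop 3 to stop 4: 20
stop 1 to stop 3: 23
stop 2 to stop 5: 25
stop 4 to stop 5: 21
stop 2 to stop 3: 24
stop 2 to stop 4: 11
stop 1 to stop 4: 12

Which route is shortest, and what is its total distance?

85 blocks — (a) is the shortest.

(a): 24 + 16 + 24 + 6 + 12 + 3 = 85
(b): 3 + 20 + 23 + 6 + 25 + 24 = 101
(c): 17 + 24 + 25 + 19 + 12 + 3 = 100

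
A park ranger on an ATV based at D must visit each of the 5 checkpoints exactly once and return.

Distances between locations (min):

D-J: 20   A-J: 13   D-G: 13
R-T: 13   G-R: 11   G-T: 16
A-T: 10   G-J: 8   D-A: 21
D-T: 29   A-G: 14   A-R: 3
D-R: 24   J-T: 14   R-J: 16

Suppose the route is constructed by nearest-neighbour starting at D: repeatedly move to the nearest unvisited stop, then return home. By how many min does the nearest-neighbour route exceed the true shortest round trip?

From D: G=13, J=20, A=21, R=24, T=29 → choose G (13).
From G: J=8, R=11, A=14, T=16 → choose J (8).
From J: A=13, T=14, R=16 → choose A (13).
From A: R=3, T=10 → choose R (3).
From R: T=13 → choose T (13).
NN route D → G → J → A → R → T → D costs 79.
Optimal: D → G → R → A → T → J → D costs 71 (by enumerating all 60 distinct tours).
Excess = 79 − 71 = 8.

The nearest-neighbour route is 8 min longer than optimal.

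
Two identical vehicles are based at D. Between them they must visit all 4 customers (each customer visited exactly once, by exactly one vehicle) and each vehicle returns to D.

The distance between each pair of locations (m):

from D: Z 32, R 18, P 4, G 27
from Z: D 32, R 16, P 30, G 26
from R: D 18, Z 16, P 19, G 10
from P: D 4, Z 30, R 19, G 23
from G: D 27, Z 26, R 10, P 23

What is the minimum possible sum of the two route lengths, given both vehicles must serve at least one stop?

Minimum combined distance: 93 m.

There are 2^3 − 1 = 7 ways to divide the 4 stops into two non-empty groups. For each, the best each vehicle can do is its own shortest tour through its group:
  {Z} + {R, P, G}: 64 + 55 = 119
  {R} + {Z, P, G}: 36 + 85 = 121
  {Z, R} + {P, G}: 66 + 54 = 120
  {P} + {Z, R, G}: 8 + 85 = 93
  {Z, P} + {R, G}: 66 + 55 = 121
  {R, P} + {Z, G}: 41 + 85 = 126
  … (7 splits in total)
Best: vehicle 1 D → P → D = 8; vehicle 2 D → Z → R → G → D = 85; combined 93.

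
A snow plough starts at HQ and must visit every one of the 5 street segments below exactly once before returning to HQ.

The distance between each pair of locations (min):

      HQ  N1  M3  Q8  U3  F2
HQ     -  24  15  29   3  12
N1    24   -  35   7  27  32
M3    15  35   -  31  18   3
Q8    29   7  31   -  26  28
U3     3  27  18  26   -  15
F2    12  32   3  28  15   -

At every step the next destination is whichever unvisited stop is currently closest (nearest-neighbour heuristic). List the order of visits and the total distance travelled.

83 min along HQ → U3 → F2 → M3 → Q8 → N1 → HQ.

At HQ the remaining stops are U3 3, F2 12, M3 15, N1 24, Q8 29; go to U3.
At U3 the remaining stops are F2 15, M3 18, Q8 26, N1 27; go to F2.
At F2 the remaining stops are M3 3, Q8 28, N1 32; go to M3.
At M3 the remaining stops are Q8 31, N1 35; go to Q8.
At Q8 the remaining stops are N1 7; go to N1.
Return N1→HQ: 24.
Total = 3 + 15 + 3 + 31 + 7 + 24 = 83.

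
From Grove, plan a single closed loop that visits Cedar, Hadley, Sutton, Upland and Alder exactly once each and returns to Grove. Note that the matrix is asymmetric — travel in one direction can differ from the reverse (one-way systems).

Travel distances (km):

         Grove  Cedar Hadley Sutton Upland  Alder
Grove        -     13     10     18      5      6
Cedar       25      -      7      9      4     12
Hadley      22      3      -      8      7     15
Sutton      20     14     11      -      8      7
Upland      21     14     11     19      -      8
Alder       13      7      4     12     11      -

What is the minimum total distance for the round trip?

Grove → Cedar → Hadley → Sutton → Upland → Alder → Grove: 13+7+8+8+8+13 = 57
Grove → Cedar → Hadley → Sutton → Alder → Upland → Grove: 13+7+8+7+11+21 = 67
Grove → Cedar → Hadley → Upland → Sutton → Alder → Grove: 13+7+7+19+7+13 = 66
Grove → Cedar → Hadley → Upland → Alder → Sutton → Grove: 13+7+7+8+12+20 = 67
Grove → Cedar → Hadley → Alder → Sutton → Upland → Grove: 13+7+15+12+8+21 = 76
Grove → Cedar → Hadley → Alder → Upland → Sutton → Grove: 13+7+15+11+19+20 = 85
Grove → Cedar → Sutton → Hadley → Upland → Alder → Grove: 13+9+11+7+8+13 = 61
Grove → Cedar → Sutton → Hadley → Alder → Upland → Grove: 13+9+11+15+11+21 = 80
Grove → Cedar → Sutton → Upland → Hadley → Alder → Grove: 13+9+8+11+15+13 = 69
Grove → Cedar → Sutton → Upland → Alder → Hadley → Grove: 13+9+8+8+4+22 = 64
Grove → Cedar → Sutton → Alder → Hadley → Upland → Grove: 13+9+7+4+7+21 = 61
Grove → Cedar → Sutton → Alder → Upland → Hadley → Grove: 13+9+7+11+11+22 = 73
Grove → Cedar → Upland → Hadley → Sutton → Alder → Grove: 13+4+11+8+7+13 = 56
Grove → Cedar → Upland → Hadley → Alder → Sutton → Grove: 13+4+11+15+12+20 = 75
… (106 more)
Grove → Upland → Hadley → Cedar → Sutton → Alder → Grove: 5+11+3+9+7+13 = 48  ← best
The minimum is 48.
One optimal route: Grove → Upland → Hadley → Cedar → Sutton → Alder → Grove.

Shortest round trip = 48 km.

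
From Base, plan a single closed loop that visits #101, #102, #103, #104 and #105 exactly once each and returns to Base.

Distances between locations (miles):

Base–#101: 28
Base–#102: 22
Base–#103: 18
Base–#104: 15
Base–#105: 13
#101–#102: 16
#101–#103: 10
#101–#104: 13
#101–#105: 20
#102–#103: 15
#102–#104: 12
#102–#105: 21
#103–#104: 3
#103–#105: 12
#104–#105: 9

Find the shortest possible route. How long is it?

There are 60 distinct closed tours to check (reversals are equivalent).
Base→#101→#102→#103→#104→#105→Base: 28+16+15+3+9+13 = 84
Base→#101→#102→#103→#105→#104→Base: 28+16+15+12+9+15 = 95
Base→#101→#102→#104→#103→#105→Base: 28+16+12+3+12+13 = 84
Base→#101→#102→#104→#105→#103→Base: 28+16+12+9+12+18 = 95
Base→#101→#102→#105→#103→#104→Base: 28+16+21+12+3+15 = 95
Base→#101→#102→#105→#104→#103→Base: 28+16+21+9+3+18 = 95
Base→#101→#103→#102→#104→#105→Base: 28+10+15+12+9+13 = 87
Base→#101→#103→#102→#105→#104→Base: 28+10+15+21+9+15 = 98
Base→#101→#103→#104→#102→#105→Base: 28+10+3+12+21+13 = 87
Base→#101→#103→#104→#105→#102→Base: 28+10+3+9+21+22 = 93
Base→#101→#103→#105→#102→#104→Base: 28+10+12+21+12+15 = 98
Base→#101→#103→#105→#104→#102→Base: 28+10+12+9+12+22 = 93
Base→#101→#104→#102→#103→#105→Base: 28+13+12+15+12+13 = 93
Base→#101→#104→#102→#105→#103→Base: 28+13+12+21+12+18 = 104
… (46 more)
Base→#102→#101→#103→#104→#105→Base: 22+16+10+3+9+13 = 73  ← best
The minimum is 73.
One optimal route: Base → #102 → #101 → #103 → #104 → #105 → Base (or its reverse).

Shortest round trip = 73 miles.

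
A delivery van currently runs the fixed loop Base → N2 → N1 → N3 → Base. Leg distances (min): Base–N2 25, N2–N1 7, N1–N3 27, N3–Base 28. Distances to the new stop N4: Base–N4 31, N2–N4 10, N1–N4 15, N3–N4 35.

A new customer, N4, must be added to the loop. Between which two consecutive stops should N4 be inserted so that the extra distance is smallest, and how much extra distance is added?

Insertion cost between consecutive stops i–j is d(i,N4) + d(N4,j) − d(i,j):
  between Base and N2: 31 + 10 − 25 = 16
  between N2 and N1: 10 + 15 − 7 = 18
  between N1 and N3: 15 + 35 − 27 = 23
  between N3 and Base: 35 + 31 − 28 = 38
Cheapest insertion is between Base and N2, adding 16.
New total = 87 + 16 = 103.

Adding 16 min by placing N4 on the Base–N2 leg.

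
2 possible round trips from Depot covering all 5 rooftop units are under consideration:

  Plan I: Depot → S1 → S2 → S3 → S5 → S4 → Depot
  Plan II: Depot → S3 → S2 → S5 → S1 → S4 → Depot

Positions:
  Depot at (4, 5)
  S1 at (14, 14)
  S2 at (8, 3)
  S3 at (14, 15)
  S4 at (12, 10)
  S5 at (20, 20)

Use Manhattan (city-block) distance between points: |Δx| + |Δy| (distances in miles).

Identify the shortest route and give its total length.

Plan I: 19 + 17 + 18 + 11 + 18 + 13 = 96
Plan II: 20 + 18 + 29 + 12 + 6 + 13 = 98

96 miles — Plan I is the shortest.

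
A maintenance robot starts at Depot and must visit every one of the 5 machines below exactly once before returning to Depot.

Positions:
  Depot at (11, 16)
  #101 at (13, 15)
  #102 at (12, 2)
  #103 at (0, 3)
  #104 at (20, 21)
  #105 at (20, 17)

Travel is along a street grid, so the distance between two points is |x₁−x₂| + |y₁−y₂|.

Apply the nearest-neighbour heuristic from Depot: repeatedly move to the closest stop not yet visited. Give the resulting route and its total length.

Nearest-neighbour total = 80; route Depot → #101 → #105 → #104 → #102 → #103 → Depot.

From Depot: distances to unvisited — #101=3, #105=10, #104=14, #102=15, #103=24. Nearest is #101 (3).
From #101: distances to unvisited — #105=9, #104=13, #102=14, #103=25. Nearest is #105 (9).
From #105: distances to unvisited — #104=4, #102=23, #103=34. Nearest is #104 (4).
From #104: distances to unvisited — #102=27, #103=38. Nearest is #102 (27).
From #102: distances to unvisited — #103=13. Nearest is #103 (13).
Return #103→Depot: 24.
Total = 3 + 9 + 4 + 27 + 13 + 24 = 80.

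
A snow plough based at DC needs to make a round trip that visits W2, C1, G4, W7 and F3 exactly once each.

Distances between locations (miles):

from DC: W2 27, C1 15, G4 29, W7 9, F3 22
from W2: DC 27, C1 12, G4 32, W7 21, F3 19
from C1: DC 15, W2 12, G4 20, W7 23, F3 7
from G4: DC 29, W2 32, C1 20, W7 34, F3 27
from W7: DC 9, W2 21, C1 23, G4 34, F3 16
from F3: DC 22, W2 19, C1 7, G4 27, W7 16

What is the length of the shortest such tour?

Minimum total distance: 105 miles.

With 5 stops there are 5!/2 = 60 distinct round trips (a route and its reverse cost the same).
DC→W2→C1→G4→W7→F3→DC: 27+12+20+34+16+22 = 131
DC→W2→C1→G4→F3→W7→DC: 27+12+20+27+16+9 = 111
DC→W2→C1→W7→G4→F3→DC: 27+12+23+34+27+22 = 145
DC→W2→C1→W7→F3→G4→DC: 27+12+23+16+27+29 = 134
DC→W2→C1→F3→G4→W7→DC: 27+12+7+27+34+9 = 116
DC→W2→C1→F3→W7→G4→DC: 27+12+7+16+34+29 = 125
DC→W2→G4→C1→W7→F3→DC: 27+32+20+23+16+22 = 140
DC→W2→G4→C1→F3→W7→DC: 27+32+20+7+16+9 = 111
DC→W2→G4→W7→C1→F3→DC: 27+32+34+23+7+22 = 145
DC→W2→G4→W7→F3→C1→DC: 27+32+34+16+7+15 = 131
DC→W2→G4→F3→C1→W7→DC: 27+32+27+7+23+9 = 125
DC→W2→G4→F3→W7→C1→DC: 27+32+27+16+23+15 = 140
DC→W2→W7→C1→G4→F3→DC: 27+21+23+20+27+22 = 140
DC→W2→W7→C1→F3→G4→DC: 27+21+23+7+27+29 = 134
… (46 more)
DC→G4→W2→C1→F3→W7→DC: 29+32+12+7+16+9 = 105  ← best
The minimum is 105.
One optimal route: DC → G4 → W2 → C1 → F3 → W7 → DC (or its reverse).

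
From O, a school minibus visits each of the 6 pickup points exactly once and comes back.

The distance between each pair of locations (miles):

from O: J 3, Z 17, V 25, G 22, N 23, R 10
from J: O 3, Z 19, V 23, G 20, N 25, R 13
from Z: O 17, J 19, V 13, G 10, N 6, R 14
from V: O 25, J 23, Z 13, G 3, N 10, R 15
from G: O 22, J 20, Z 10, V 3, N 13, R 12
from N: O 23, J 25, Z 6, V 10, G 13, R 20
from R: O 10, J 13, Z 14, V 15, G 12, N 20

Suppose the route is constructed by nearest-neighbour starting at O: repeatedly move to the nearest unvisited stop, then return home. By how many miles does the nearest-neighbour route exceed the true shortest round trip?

The nearest-neighbour route is 1 miles longer than optimal.

O: J=3, R=10, Z=17, G=22, N=23, V=25 ⇒ J
J: R=13, Z=19, G=20, V=23, N=25 ⇒ R
R: G=12, Z=14, V=15, N=20 ⇒ G
G: V=3, Z=10, N=13 ⇒ V
V: N=10, Z=13 ⇒ N
N: Z=6 ⇒ Z
NN route O → J → R → G → V → N → Z → O costs 64.
Optimal: O → J → Z → N → V → G → R → O costs 63 (by enumerating all 360 distinct tours).
Excess = 64 − 63 = 1.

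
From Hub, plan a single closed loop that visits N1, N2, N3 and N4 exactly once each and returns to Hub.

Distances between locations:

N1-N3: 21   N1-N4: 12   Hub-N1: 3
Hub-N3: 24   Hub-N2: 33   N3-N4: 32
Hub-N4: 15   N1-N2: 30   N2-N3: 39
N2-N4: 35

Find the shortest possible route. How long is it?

Hub → N1 → N2 → N3 → N4 → Hub: 3+30+39+32+15 = 119
Hub → N1 → N2 → N4 → N3 → Hub: 3+30+35+32+24 = 124
Hub → N1 → N3 → N2 → N4 → Hub: 3+21+39+35+15 = 113
Hub → N1 → N3 → N4 → N2 → Hub: 3+21+32+35+33 = 124
Hub → N1 → N4 → N2 → N3 → Hub: 3+12+35+39+24 = 113
Hub → N1 → N4 → N3 → N2 → Hub: 3+12+32+39+33 = 119
Hub → N2 → N1 → N3 → N4 → Hub: 33+30+21+32+15 = 131
Hub → N2 → N1 → N4 → N3 → Hub: 33+30+12+32+24 = 131
Hub → N2 → N3 → N1 → N4 → Hub: 33+39+21+12+15 = 120
Hub → N2 → N4 → N1 → N3 → Hub: 33+35+12+21+24 = 125
Hub → N3 → N1 → N2 → N4 → Hub: 24+21+30+35+15 = 125
Hub → N3 → N2 → N1 → N4 → Hub: 24+39+30+12+15 = 120
The minimum is 113.
One optimal route: Hub → N1 → N3 → N2 → N4 → Hub (or its reverse).

Minimum total distance: 113.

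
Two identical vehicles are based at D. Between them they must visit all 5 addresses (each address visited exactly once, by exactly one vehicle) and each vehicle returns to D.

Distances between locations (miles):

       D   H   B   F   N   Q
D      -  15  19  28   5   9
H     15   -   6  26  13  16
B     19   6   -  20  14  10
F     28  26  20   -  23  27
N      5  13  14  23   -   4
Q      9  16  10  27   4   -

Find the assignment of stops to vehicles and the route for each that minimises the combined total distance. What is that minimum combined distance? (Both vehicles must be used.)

87 miles — the smallest possible combined total.

Try each way of splitting the stops between the two vehicles (each non-empty) and, for each split, find the best tour for each vehicle:
  {H} + {B, F, N, Q}: 30 + 67 = 97
  {B} + {H, F, N, Q}: 38 + 77 = 115
  {H, B} + {F, N, Q}: 40 + 64 = 104
  {F} + {H, B, N, Q}: 56 + 40 = 96
  {H, F} + {B, N, Q}: 69 + 38 = 107
  {B, F} + {H, N, Q}: 67 + 40 = 107
  … (15 splits in total)
  {H, B, F} + {N, Q}: 69 + 18 = 87  ← best
Best: vehicle 1 D → H → B → F → D = 69; vehicle 2 D → N → Q → D = 18; combined 87.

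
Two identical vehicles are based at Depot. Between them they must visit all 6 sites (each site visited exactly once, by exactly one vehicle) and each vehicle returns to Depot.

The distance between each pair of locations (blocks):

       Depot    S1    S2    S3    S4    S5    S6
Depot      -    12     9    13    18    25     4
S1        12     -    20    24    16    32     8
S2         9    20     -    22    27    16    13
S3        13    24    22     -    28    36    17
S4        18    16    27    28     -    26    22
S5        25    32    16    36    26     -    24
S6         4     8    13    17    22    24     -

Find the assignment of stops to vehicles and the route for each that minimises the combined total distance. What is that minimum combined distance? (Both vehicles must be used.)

Minimum combined distance: 105 blocks.

Check every non-empty split of the stops between the two vehicles; for each half take its own optimal tour:
  {S1} + {S2, S3, S4, S5, S6}: 24 + 100 = 124
  {S2} + {S1, S3, S4, S5, S6}: 18 + 103 = 121
  {S1, S2} + {S3, S4, S5, S6}: 41 + 95 = 136
  {S3} + {S1, S2, S4, S5, S6}: 26 + 79 = 105
  {S1, S3} + {S2, S4, S5, S6}: 49 + 77 = 126
  {S2, S3} + {S1, S4, S5, S6}: 44 + 79 = 123
  … (31 splits in total)
Best: vehicle 1 Depot → S3 → Depot = 26; vehicle 2 Depot → S2 → S5 → S4 → S1 → S6 → Depot = 79; combined 105.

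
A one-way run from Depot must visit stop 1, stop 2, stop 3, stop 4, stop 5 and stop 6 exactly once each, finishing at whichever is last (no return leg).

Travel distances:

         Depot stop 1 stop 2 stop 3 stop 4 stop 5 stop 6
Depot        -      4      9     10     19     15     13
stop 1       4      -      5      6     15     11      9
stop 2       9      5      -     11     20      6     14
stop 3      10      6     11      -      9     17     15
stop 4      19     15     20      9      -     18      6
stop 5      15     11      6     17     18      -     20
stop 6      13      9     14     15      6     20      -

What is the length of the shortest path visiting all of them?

Minimum one-way distance = 45.

There are 6! = 720 possible orderings.
Depot→stop 1→stop 2→stop 3→stop 4→stop 5→stop 6: 4+5+11+9+18+20 = 67
Depot→stop 1→stop 2→stop 3→stop 4→stop 6→stop 5: 4+5+11+9+6+20 = 55
Depot→stop 1→stop 2→stop 3→stop 5→stop 4→stop 6: 4+5+11+17+18+6 = 61
Depot→stop 1→stop 2→stop 3→stop 5→stop 6→stop 4: 4+5+11+17+20+6 = 63
Depot→stop 1→stop 2→stop 3→stop 6→stop 4→stop 5: 4+5+11+15+6+18 = 59
Depot→stop 1→stop 2→stop 3→stop 6→stop 5→stop 4: 4+5+11+15+20+18 = 73
Depot→stop 1→stop 2→stop 4→stop 3→stop 5→stop 6: 4+5+20+9+17+20 = 75
Depot→stop 1→stop 2→stop 4→stop 3→stop 6→stop 5: 4+5+20+9+15+20 = 73
… (712 more)
Depot→stop 1→stop 3→stop 4→stop 6→stop 2→stop 5: 4+6+9+6+14+6 = 45  ← best
The minimum is 45.
One shortest path: Depot → stop 1 → stop 3 → stop 4 → stop 6 → stop 2 → stop 5.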